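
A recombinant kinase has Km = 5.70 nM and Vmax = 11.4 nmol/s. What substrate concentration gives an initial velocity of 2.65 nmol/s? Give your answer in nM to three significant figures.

Rearranging v = Vmax[S]/(Km+[S]) gives [S] = Km·v/(Vmax − v).
[S] = 5.70 × 2.65 / (11.4 − 2.65) = 15.10/8.750 = 1.73 nM.

1.73 nM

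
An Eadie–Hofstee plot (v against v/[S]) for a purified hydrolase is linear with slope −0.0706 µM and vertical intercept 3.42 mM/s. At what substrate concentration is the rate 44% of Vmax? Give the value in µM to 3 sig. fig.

0.0555 µM

The Eadie–Hofstee slope gives Km = 0.0706 µM (slope = −Km).
v/Vmax = [S]/(Km+[S]) = 0.44 ⇒ [S] = Km·0.44/(1−0.44) = 0.0706 × 0.7857 = 0.0555 µM.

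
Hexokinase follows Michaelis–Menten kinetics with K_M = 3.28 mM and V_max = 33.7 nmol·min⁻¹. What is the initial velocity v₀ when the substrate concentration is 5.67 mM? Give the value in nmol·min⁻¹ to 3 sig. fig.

v = Vmax·[S]/(Km + [S]) = 33.7 × 5.67 / (3.28 + 5.67)
  = 191.1 / 8.950 = 21.3 nmol·min⁻¹.

21.3 nmol·min⁻¹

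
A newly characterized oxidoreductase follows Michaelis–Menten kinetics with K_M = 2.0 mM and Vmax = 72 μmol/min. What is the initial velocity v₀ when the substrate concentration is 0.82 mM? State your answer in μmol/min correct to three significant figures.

[S]/(Km+[S]) = 0.82/2.820 = 0.2908, the fractional saturation.
v = 0.2908 × Vmax = 0.2908 × 72 = 20.9 μmol/min.

20.9 μmol/min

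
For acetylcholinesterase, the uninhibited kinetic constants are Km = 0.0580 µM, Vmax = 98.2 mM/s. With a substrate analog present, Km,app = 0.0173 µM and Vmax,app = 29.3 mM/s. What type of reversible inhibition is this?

uncompetitive

Both Km and Vmax decrease by the same factor (~3.35-fold) — characteristic of uncompetitive inhibition.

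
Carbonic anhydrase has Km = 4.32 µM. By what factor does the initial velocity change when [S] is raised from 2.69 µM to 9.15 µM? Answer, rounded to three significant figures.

1.77

The fractional saturations are [S]/(Km+[S]) = 2.69/7.010 = 0.3837 and 9.15/13.47 = 0.6793.
v₂/v₁ is just their ratio: 0.6793/0.3837 = 1.77.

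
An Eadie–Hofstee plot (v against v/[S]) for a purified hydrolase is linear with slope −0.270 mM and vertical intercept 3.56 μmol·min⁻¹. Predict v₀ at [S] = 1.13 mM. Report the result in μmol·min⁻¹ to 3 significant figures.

2.87 μmol·min⁻¹

In the Eadie–Hofstee form v = Vmax − Km·(v/[S]), the slope is −Km and the intercept is Vmax, so Km = 0.270 mM and Vmax = 3.56 μmol·min⁻¹.
v = 3.56 × 1.13/(0.270 + 1.13) = 2.87 μmol·min⁻¹.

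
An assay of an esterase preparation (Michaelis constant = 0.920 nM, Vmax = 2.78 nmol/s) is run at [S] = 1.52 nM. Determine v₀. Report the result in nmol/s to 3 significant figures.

1.73 nmol/s

[S]/(Km+[S]) = 1.52/2.440 = 0.6230, the fractional saturation.
v = 0.6230 × Vmax = 0.6230 × 2.78 = 1.73 nmol/s.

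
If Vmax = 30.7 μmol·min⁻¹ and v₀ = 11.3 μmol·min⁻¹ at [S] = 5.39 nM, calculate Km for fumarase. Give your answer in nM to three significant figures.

9.25 nM

From v = Vmax[S]/(Km+[S]), Km = [S](Vmax − v)/v.
Km = 5.39 × (30.7 − 11.3) / 11.3 = 104.6/11.3 = 9.25 nM.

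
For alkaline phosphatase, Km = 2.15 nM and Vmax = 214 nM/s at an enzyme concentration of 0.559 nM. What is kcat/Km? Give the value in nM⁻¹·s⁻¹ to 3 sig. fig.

178 nM⁻¹·s⁻¹

kcat = Vmax/[E]total = 214/0.559 = 383 s⁻¹.
kcat/Km = 383/2.15 = 178 nM⁻¹·s⁻¹.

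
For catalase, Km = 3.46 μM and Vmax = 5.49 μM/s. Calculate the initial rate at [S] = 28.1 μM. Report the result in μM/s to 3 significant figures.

4.89 μM/s

[S]/(Km+[S]) = 28.1/31.56 = 0.8904, the fractional saturation.
v = 0.8904 × Vmax = 0.8904 × 5.49 = 4.89 μM/s.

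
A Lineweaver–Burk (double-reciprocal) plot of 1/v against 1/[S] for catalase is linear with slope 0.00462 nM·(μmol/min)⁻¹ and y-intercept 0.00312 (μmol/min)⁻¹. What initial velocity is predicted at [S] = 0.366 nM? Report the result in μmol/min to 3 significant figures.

63.5 μmol/min

The y-intercept is 1/Vmax, so Vmax = 1/0.00312 = 321 μmol/min.
The slope is Km/Vmax, so Km = 0.00462 × 321 = 1.48 nM.
Then v = 321 × 0.366/(1.48 + 0.366) = 63.5 μmol/min.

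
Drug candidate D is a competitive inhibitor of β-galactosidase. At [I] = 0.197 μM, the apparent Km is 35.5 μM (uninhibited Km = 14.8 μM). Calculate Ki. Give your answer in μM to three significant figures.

Competitive: Km,app = α·Km with α = 1 + [I]/Ki.
α = Km,app/Km = 35.5/14.8 = 2.399.
Since α = 1 + [I]/Ki, [I]/Ki = 2.399 − 1 = 1.399 and Ki = 0.197/1.399 = 0.141 μM.

0.141 μM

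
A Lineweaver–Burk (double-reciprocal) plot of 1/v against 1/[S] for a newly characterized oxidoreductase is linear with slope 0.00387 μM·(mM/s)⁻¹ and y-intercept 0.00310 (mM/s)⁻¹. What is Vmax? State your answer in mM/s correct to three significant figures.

323 mM/s

The y-intercept of a Lineweaver–Burk plot equals 1/Vmax, so Vmax = 1/0.00310 = 323 mM/s.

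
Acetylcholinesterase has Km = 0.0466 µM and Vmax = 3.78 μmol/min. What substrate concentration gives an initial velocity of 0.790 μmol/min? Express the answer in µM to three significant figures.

0.0123 µM

The required fractional saturation is v/Vmax = 0.790/3.78 = 0.2090.
Then [S]/(Km+[S]) = 0.2090 ⇒ [S] = 0.0466 × 0.2090/(1 − 0.2090) = 0.0123 µM.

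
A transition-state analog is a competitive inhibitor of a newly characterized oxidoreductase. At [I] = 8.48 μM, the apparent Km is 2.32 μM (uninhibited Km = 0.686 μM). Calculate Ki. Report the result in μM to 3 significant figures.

3.56 μM

Competitive: Km,app = α·Km with α = 1 + [I]/Ki.
α = Km,app/Km = 2.32/0.686 = 3.382.
Since α = 1 + [I]/Ki, [I]/Ki = 3.382 − 1 = 2.382 and Ki = 8.48/2.382 = 3.56 μM.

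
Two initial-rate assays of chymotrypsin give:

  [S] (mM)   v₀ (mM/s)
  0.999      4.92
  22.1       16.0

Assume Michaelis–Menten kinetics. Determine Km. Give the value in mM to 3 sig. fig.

In reciprocal form, 1/v = (Km/Vmax)·(1/[S]) + 1/Vmax. The two points give (1/[S], 1/v) = (1.001, 0.2033) and (0.04525, 0.06250).
Slope = (0.2033 − 0.06250)/(1.001 − 0.04525) = 0.1473; intercept = 0.2033 − 0.1473×1.001 = 0.05584.
Vmax = 1/intercept = 17.9 mM/s; Km = slope × Vmax = 0.1473 × 17.9 = 2.64 mM.

2.64 mM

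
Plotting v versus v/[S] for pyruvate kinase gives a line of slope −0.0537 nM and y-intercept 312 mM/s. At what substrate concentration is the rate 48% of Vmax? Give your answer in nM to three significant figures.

0.0496 nM

The Eadie–Hofstee slope gives Km = 0.0537 nM (slope = −Km).
v/Vmax = [S]/(Km+[S]) = 0.48 ⇒ [S] = Km·0.48/(1−0.48) = 0.0537 × 0.9231 = 0.0496 nM.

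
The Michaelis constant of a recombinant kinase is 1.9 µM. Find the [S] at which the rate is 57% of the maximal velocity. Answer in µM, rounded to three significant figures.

v/Vmax = [S]/(Km+[S]) = 0.57, so [S] = Km·0.57/(1 − 0.57) = 1.9 × 1.326.
[S] = 2.52 µM.

2.52 µM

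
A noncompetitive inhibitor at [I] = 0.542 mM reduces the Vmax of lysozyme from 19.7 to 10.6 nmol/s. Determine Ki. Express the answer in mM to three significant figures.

Noncompetitive: Vmax,app = Vmax/α with α = 1 + [I]/Ki.
α = Vmax/Vmax,app = 19.7/10.6 = 1.858.
Since α = 1 + [I]/Ki, [I]/Ki = 1.858 − 1 = 0.8585 and Ki = 0.542/0.8585 = 0.631 mM.

0.631 mM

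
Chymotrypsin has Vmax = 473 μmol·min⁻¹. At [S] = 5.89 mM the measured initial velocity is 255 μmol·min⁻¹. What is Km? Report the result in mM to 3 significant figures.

5.04 mM

From v = Vmax[S]/(Km+[S]), Km = [S](Vmax − v)/v.
Km = 5.89 × (473 − 255) / 255 = 1284/255 = 5.04 mM.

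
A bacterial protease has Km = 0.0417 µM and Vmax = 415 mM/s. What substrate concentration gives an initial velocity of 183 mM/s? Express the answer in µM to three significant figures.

0.0329 µM

The required fractional saturation is v/Vmax = 183/415 = 0.4410.
Then [S]/(Km+[S]) = 0.4410 ⇒ [S] = 0.0417 × 0.4410/(1 − 0.4410) = 0.0329 µM.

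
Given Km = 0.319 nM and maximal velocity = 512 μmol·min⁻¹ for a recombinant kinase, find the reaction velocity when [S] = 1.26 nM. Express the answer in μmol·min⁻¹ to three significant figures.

409 μmol·min⁻¹

v = Vmax·[S]/(Km + [S]) = 512 × 1.26 / (0.319 + 1.26)
  = 645.1 / 1.579 = 409 μmol·min⁻¹.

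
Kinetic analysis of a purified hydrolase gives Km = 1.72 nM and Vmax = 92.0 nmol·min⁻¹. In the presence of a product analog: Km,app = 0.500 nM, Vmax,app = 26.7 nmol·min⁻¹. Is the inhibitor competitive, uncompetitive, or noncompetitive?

uncompetitive

Both Km and Vmax decrease by the same factor (~3.44-fold) — characteristic of uncompetitive inhibition.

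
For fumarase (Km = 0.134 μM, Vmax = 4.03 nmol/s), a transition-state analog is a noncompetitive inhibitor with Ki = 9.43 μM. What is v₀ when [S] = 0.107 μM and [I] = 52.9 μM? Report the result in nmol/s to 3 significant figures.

With α = 1 + [I]/Ki = 1 + 52.9/9.43 = 6.610, the noncompetitive rate law is v = (Vmax/α)·[S] / (Km + [S]).
v = (4.03/6.610)×0.107 / (0.134 + 0.107) = 0.06524/0.2410 = 0.271 nmol/s.

0.271 nmol/s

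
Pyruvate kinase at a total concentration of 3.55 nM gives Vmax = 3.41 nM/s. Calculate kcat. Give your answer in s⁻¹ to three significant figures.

0.961 s⁻¹

kcat = Vmax/[E]total = 3.41 nM/s / 3.55 nM = 0.961 s⁻¹.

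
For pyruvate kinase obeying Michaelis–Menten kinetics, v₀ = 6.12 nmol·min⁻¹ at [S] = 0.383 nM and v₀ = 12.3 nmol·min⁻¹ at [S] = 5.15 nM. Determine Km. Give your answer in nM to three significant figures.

0.455 nM

In reciprocal form, 1/v = (Km/Vmax)·(1/[S]) + 1/Vmax. The two points give (1/[S], 1/v) = (2.611, 0.1634) and (0.1942, 0.08130).
Slope = (0.1634 − 0.08130)/(2.611 − 0.1942) = 0.03397; intercept = 0.1634 − 0.03397×2.611 = 0.07470.
Vmax = 1/intercept = 13.4 nmol·min⁻¹; Km = slope × Vmax = 0.03397 × 13.4 = 0.455 nM.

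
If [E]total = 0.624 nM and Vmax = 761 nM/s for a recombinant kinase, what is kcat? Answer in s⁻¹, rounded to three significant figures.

1220 s⁻¹

kcat = Vmax/[E]total = 761 nM/s / 0.624 nM = 1220 s⁻¹.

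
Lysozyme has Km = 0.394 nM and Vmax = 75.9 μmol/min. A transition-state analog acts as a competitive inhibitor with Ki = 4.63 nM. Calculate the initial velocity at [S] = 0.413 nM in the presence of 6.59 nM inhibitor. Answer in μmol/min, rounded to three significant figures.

22.9 μmol/min

α = 1 + [I]/Ki = 1 + 6.59/4.63 = 2.423.
For a competitive inhibitor, Vmax is unchanged and the apparent Km becomes α·Km: Km,app = 0.955 nM, Vmax,app = 75.9 μmol/min.
v = Vmax,app·[S]/(Km,app + [S]) = 75.9 × 0.413/(0.955 + 0.413) = 22.9 μmol/min.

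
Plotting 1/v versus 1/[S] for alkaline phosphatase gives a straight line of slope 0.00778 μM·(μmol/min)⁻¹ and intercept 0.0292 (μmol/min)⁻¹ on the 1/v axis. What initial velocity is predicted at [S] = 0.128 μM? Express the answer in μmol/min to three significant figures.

11.1 μmol/min

The y-intercept is 1/Vmax, so Vmax = 1/0.0292 = 34.2 μmol/min.
The slope is Km/Vmax, so Km = 0.00778 × 34.2 = 0.266 μM.
Then v = 34.2 × 0.128/(0.266 + 0.128) = 11.1 μmol/min.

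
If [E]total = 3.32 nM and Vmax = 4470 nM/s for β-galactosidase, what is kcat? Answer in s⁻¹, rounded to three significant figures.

1350 s⁻¹

kcat = Vmax/[E]total = 4470 nM/s / 3.32 nM = 1350 s⁻¹.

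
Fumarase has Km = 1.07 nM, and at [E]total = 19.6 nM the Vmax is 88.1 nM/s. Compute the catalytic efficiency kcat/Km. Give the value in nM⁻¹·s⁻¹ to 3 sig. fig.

kcat = Vmax/[E]total = 88.1/19.6 = 4.49 s⁻¹.
kcat/Km = 4.49/1.07 = 4.20 nM⁻¹·s⁻¹.

4.20 nM⁻¹·s⁻¹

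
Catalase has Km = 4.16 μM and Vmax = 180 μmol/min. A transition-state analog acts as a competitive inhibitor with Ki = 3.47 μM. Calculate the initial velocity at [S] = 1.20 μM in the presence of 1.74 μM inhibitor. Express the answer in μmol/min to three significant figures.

With α = 1 + [I]/Ki = 1 + 1.74/3.47 = 1.501, the competitive rate law is v = Vmax[S] / (αKm + [S]).
v = 180×1.20 / (1.501×4.16 + 1.20) = 216.0/7.446 = 29.0 μmol/min.

29.0 μmol/min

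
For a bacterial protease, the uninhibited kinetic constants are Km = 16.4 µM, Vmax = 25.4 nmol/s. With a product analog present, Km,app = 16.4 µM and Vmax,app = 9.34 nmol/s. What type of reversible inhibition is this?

noncompetitive

Vmax decreases (25.4 → 9.34 nmol/s) while Km is unchanged — pure noncompetitive inhibition.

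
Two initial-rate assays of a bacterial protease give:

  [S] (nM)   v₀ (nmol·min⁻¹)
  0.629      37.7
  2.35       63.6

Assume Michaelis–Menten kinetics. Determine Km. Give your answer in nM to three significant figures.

0.788 nM

In reciprocal form, 1/v = (Km/Vmax)·(1/[S]) + 1/Vmax. The two points give (1/[S], 1/v) = (1.590, 0.02653) and (0.4255, 0.01572).
Slope = (0.02653 − 0.01572)/(1.590 − 0.4255) = 0.009278; intercept = 0.02653 − 0.009278×1.590 = 0.01178.
Vmax = 1/intercept = 84.9 nmol·min⁻¹; Km = slope × Vmax = 0.009278 × 84.9 = 0.788 nM.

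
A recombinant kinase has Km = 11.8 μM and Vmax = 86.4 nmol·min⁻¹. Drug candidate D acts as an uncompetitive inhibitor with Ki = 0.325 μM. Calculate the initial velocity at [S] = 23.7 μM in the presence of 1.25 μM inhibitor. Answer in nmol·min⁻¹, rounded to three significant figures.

α = 1 + [I]/Ki = 1 + 1.25/0.325 = 4.846.
For an uncompetitive inhibitor, both parameters are divided by α, giving Vmax/α and Km/α: Km,app = 2.43 μM, Vmax,app = 17.8 nmol·min⁻¹.
v = Vmax,app·[S]/(Km,app + [S]) = 17.8 × 23.7/(2.43 + 23.7) = 16.2 nmol·min⁻¹.

16.2 nmol·min⁻¹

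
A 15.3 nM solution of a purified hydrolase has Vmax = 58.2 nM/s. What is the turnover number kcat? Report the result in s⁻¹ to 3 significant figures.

3.80 s⁻¹

kcat = Vmax/[E]total = 58.2 nM/s / 15.3 nM = 3.80 s⁻¹.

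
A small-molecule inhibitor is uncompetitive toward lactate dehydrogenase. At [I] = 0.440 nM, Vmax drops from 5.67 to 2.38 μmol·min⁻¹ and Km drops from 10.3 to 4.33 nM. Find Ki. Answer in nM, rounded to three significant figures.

0.318 nM

Uncompetitive: Vmax,app = Vmax/α (and Km,app = Km/α) with α = 1 + [I]/Ki.
α = Vmax/Vmax,app = 5.67/2.38 = 2.382.
Ki = [I]/(α − 1) = 0.440/1.382 = 0.318 nM.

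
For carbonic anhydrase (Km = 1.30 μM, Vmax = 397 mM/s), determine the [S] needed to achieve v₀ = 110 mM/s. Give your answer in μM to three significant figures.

0.498 μM

The required fractional saturation is v/Vmax = 110/397 = 0.2771.
Then [S]/(Km+[S]) = 0.2771 ⇒ [S] = 1.30 × 0.2771/(1 − 0.2771) = 0.498 μM.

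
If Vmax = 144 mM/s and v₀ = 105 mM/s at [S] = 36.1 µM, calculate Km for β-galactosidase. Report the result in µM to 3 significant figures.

13.4 µM

From v = Vmax[S]/(Km+[S]), Km = [S](Vmax − v)/v.
Km = 36.1 × (144 − 105) / 105 = 1408/105 = 13.4 µM.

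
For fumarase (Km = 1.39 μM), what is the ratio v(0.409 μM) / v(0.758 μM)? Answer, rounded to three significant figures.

0.644

Since Vmax cancels, v₂/v₁ = [S]₂(Km+[S]₁) / [S]₁(Km+[S]₂).
= 0.409×(1.39+0.758) / (0.758×(1.39+0.409)) = 0.8785/1.364 = 0.644.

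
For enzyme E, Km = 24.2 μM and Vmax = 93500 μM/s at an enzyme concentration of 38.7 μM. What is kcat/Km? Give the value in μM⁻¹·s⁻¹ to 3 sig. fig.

99.8 μM⁻¹·s⁻¹

kcat = Vmax/[E]total = 93500/38.7 = 2420 s⁻¹.
kcat/Km = 2420/24.2 = 99.8 μM⁻¹·s⁻¹.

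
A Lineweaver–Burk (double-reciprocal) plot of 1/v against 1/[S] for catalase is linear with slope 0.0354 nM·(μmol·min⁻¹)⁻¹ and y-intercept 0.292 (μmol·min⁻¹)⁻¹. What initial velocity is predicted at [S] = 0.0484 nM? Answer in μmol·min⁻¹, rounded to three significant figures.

The y-intercept is 1/Vmax, so Vmax = 1/0.292 = 3.42 μmol·min⁻¹.
The slope is Km/Vmax, so Km = 0.0354 × 3.42 = 0.121 nM.
Then v = 3.42 × 0.0484/(0.121 + 0.0484) = 0.977 μmol·min⁻¹.

0.977 μmol·min⁻¹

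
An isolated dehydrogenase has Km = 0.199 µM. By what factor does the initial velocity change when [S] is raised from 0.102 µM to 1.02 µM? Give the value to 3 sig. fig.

2.47

The fractional saturations are [S]/(Km+[S]) = 0.102/0.3010 = 0.3389 and 1.02/1.219 = 0.8368.
v₂/v₁ is just their ratio: 0.8368/0.3389 = 2.47.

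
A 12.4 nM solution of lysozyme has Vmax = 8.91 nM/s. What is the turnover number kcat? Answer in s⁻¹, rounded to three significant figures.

0.719 s⁻¹

kcat = Vmax/[E]total = 8.91 nM/s / 12.4 nM = 0.719 s⁻¹.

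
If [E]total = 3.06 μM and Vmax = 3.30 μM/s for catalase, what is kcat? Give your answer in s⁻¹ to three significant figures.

kcat = Vmax/[E]total = 3.30 μM/s / 3.06 μM = 1.08 s⁻¹.

1.08 s⁻¹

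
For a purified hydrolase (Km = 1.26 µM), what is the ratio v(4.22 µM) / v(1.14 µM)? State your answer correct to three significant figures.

Since Vmax cancels, v₂/v₁ = [S]₂(Km+[S]₁) / [S]₁(Km+[S]₂).
= 4.22×(1.26+1.14) / (1.14×(1.26+4.22)) = 10.13/6.247 = 1.62.

1.62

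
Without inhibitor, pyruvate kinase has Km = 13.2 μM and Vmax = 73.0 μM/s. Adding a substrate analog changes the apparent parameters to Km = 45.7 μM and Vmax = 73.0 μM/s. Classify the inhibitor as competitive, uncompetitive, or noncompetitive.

competitive

Km increases (13.2 → 45.7 μM) while Vmax is unchanged — the hallmark of competitive inhibition.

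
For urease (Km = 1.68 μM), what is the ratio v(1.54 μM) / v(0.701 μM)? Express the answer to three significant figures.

The fractional saturations are [S]/(Km+[S]) = 0.701/2.381 = 0.2944 and 1.54/3.220 = 0.4783.
v₂/v₁ is just their ratio: 0.4783/0.2944 = 1.62.

1.62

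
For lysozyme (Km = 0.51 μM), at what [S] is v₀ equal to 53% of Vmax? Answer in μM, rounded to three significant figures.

v/Vmax = [S]/(Km+[S]) = 0.53, so [S] = Km·0.53/(1 − 0.53) = 0.51 × 1.128.
[S] = 0.575 μM.

0.575 μM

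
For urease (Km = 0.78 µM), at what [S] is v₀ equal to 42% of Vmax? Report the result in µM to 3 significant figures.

0.565 µM

v/Vmax = [S]/(Km+[S]) = 0.42, so [S] = Km·0.42/(1 − 0.42) = 0.78 × 0.7241.
[S] = 0.565 µM.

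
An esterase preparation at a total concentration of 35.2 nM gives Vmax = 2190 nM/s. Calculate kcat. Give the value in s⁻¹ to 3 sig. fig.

62.2 s⁻¹

kcat = Vmax/[E]total = 2190 nM/s / 35.2 nM = 62.2 s⁻¹.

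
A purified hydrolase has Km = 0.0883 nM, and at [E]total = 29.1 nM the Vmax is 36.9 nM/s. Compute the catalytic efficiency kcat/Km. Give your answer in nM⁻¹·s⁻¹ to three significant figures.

14.4 nM⁻¹·s⁻¹

kcat = Vmax/[E]total = 36.9/29.1 = 1.27 s⁻¹.
kcat/Km = 1.27/0.0883 = 14.4 nM⁻¹·s⁻¹.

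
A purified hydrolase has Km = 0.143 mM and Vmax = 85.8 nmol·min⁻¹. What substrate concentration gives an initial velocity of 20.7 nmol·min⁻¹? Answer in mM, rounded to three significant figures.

0.0455 mM

Rearranging v = Vmax[S]/(Km+[S]) gives [S] = Km·v/(Vmax − v).
[S] = 0.143 × 20.7 / (85.8 − 20.7) = 2.960/65.10 = 0.0455 mM.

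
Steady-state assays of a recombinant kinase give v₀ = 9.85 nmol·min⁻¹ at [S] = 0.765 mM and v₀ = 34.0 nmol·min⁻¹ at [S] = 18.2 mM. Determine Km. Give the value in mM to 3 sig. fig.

In reciprocal form, 1/v = (Km/Vmax)·(1/[S]) + 1/Vmax. The two points give (1/[S], 1/v) = (1.307, 0.1015) and (0.05495, 0.02941).
Slope = (0.1015 − 0.02941)/(1.307 − 0.05495) = 0.05759; intercept = 0.1015 − 0.05759×1.307 = 0.02625.
Vmax = 1/intercept = 38.1 nmol·min⁻¹; Km = slope × Vmax = 0.05759 × 38.1 = 2.19 mM.

2.19 mM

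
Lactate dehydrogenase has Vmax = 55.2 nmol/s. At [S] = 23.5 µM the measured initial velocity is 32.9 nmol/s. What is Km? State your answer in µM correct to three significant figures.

15.9 µM

v/Vmax = 32.9/55.2 = 0.5960 = [S]/(Km+[S]).
So Km + [S] = [S]/0.5960 = 39.43 µM, giving Km = 39.43 − 23.5 = 15.9 µM.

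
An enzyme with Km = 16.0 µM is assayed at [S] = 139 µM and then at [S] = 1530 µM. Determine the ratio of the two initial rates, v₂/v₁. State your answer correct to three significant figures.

The fractional saturations are [S]/(Km+[S]) = 139/155.0 = 0.8968 and 1530/1546 = 0.9897.
v₂/v₁ is just their ratio: 0.9897/0.8968 = 1.10.

1.10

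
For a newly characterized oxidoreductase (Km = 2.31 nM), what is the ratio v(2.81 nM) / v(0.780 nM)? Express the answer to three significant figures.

2.17

Since Vmax cancels, v₂/v₁ = [S]₂(Km+[S]₁) / [S]₁(Km+[S]₂).
= 2.81×(2.31+0.780) / (0.780×(2.31+2.81)) = 8.683/3.994 = 2.17.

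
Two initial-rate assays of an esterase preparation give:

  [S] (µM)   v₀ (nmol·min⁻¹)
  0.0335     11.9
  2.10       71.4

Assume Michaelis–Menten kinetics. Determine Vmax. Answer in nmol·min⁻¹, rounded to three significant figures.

77.7 nmol·min⁻¹

From v = Vmax[S]/(Km+[S]), each point gives Vmax = v(Km+[S])/[S].
Equating: 11.9(Km+0.0335)/0.0335 = 71.4(Km+2.10)/2.10.
355.2·Km + 11.9 = 34.00·Km + 71.4, so (355.2 − 34.00)·Km = 71.4 − 11.9.
Km = 59.50/321.2 = 0.185 µM; then Vmax = 11.9(0.185+0.0335)/0.0335 = 77.7 nmol·min⁻¹.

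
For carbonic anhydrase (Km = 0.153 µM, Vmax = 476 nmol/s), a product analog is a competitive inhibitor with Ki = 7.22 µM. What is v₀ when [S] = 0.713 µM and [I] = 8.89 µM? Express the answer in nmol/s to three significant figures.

With α = 1 + [I]/Ki = 1 + 8.89/7.22 = 2.231, the competitive rate law is v = Vmax[S] / (αKm + [S]).
v = 476×0.713 / (2.231×0.153 + 0.713) = 339.4/1.054 = 322 nmol/s.

322 nmol/s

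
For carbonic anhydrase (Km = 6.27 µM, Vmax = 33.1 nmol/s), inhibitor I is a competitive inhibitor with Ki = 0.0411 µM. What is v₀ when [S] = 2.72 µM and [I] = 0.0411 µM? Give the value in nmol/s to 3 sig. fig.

α = 1 + [I]/Ki = 1 + 0.0411/0.0411 = 2.000.
For a competitive inhibitor, Vmax is unchanged and the apparent Km becomes α·Km: Km,app = 12.5 µM, Vmax,app = 33.1 nmol/s.
v = Vmax,app·[S]/(Km,app + [S]) = 33.1 × 2.72/(12.5 + 2.72) = 5.90 nmol/s.

5.90 nmol/s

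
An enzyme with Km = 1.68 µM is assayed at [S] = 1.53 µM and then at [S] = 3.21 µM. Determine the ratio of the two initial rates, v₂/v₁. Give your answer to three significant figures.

The fractional saturations are [S]/(Km+[S]) = 1.53/3.210 = 0.4766 and 3.21/4.890 = 0.6564.
v₂/v₁ is just their ratio: 0.6564/0.4766 = 1.38.

1.38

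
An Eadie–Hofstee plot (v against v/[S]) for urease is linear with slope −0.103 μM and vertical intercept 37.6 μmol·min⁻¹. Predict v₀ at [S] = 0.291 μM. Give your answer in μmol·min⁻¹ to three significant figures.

In the Eadie–Hofstee form v = Vmax − Km·(v/[S]), the slope is −Km and the intercept is Vmax, so Km = 0.103 μM and Vmax = 37.6 μmol·min⁻¹.
v = 37.6 × 0.291/(0.103 + 0.291) = 27.8 μmol·min⁻¹.

27.8 μmol·min⁻¹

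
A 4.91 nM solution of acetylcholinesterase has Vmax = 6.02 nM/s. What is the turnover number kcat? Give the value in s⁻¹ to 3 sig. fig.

1.23 s⁻¹

kcat = Vmax/[E]total = 6.02 nM/s / 4.91 nM = 1.23 s⁻¹.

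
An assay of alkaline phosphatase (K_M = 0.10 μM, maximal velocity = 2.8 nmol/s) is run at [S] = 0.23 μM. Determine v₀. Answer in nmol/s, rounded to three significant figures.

v = Vmax·[S]/(Km + [S]) = 2.8 × 0.23 / (0.10 + 0.23)
  = 0.6440 / 0.3300 = 1.95 nmol/s.

1.95 nmol/s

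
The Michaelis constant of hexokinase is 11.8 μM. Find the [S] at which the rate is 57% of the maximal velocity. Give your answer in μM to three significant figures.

15.6 μM

v/Vmax = [S]/(Km+[S]) = 0.57, so [S] = Km·0.57/(1 − 0.57) = 11.8 × 1.326.
[S] = 15.6 μM.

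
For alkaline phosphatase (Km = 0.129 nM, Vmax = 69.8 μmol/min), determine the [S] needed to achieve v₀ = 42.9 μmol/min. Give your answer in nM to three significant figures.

Rearranging v = Vmax[S]/(Km+[S]) gives [S] = Km·v/(Vmax − v).
[S] = 0.129 × 42.9 / (69.8 − 42.9) = 5.534/26.90 = 0.206 nM.

0.206 nM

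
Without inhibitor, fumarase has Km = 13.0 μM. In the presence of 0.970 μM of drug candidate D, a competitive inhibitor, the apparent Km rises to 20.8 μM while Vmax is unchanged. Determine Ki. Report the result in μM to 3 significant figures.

1.62 μM

Competitive: Km,app = α·Km with α = 1 + [I]/Ki.
α = Km,app/Km = 20.8/13.0 = 1.600.
Since α = 1 + [I]/Ki, [I]/Ki = 1.600 − 1 = 0.6000 and Ki = 0.970/0.6000 = 1.62 μM.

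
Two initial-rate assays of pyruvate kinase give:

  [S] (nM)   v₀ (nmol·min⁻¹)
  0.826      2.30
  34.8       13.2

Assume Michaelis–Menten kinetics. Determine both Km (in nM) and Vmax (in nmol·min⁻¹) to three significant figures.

Km = 4.53 nM; Vmax = 14.9 nmol·min⁻¹

From v = Vmax[S]/(Km+[S]), each point gives Vmax = v(Km+[S])/[S].
Equating: 2.30(Km+0.826)/0.826 = 13.2(Km+34.8)/34.8.
2.785·Km + 2.30 = 0.3793·Km + 13.2, so (2.785 − 0.3793)·Km = 13.2 − 2.30.
Km = 10.90/2.405 = 4.53 nM; then Vmax = 2.30(4.53+0.826)/0.826 = 14.9 nmol·min⁻¹.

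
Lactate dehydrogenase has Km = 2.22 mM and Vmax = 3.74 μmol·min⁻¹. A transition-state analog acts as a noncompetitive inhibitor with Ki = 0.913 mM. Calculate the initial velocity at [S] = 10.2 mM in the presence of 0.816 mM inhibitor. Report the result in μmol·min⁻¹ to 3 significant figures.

α = 1 + [I]/Ki = 1 + 0.816/0.913 = 1.894.
For a noncompetitive inhibitor, Vmax is reduced to Vmax/α while Km is unchanged: Km,app = 2.22 mM, Vmax,app = 1.97 μmol·min⁻¹.
v = Vmax,app·[S]/(Km,app + [S]) = 1.97 × 10.2/(2.22 + 10.2) = 1.62 μmol·min⁻¹.

1.62 μmol·min⁻¹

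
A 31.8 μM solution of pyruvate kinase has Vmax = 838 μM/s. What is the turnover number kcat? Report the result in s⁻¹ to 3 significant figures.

26.4 s⁻¹

kcat = Vmax/[E]total = 838 μM/s / 31.8 μM = 26.4 s⁻¹.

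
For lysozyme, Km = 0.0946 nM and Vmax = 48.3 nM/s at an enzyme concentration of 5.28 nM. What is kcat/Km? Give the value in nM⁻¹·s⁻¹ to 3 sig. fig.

kcat = Vmax/[E]total = 48.3/5.28 = 9.15 s⁻¹.
kcat/Km = 9.15/0.0946 = 96.7 nM⁻¹·s⁻¹.

96.7 nM⁻¹·s⁻¹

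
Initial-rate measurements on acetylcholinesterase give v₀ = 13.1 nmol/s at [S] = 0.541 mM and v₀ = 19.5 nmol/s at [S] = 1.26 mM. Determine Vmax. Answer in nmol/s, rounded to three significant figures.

In reciprocal form, 1/v = (Km/Vmax)·(1/[S]) + 1/Vmax. The two points give (1/[S], 1/v) = (1.848, 0.07634) and (0.7937, 0.05128).
Slope = (0.07634 − 0.05128)/(1.848 − 0.7937) = 0.02375; intercept = 0.07634 − 0.02375×1.848 = 0.03243.
Vmax = 1/intercept = 30.8 nmol/s; Km = slope × Vmax = 0.02375 × 30.8 = 0.732 mM.

30.8 nmol/s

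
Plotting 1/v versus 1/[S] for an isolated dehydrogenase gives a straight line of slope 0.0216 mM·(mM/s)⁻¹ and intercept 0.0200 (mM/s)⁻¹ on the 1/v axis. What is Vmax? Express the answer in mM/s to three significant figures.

The y-intercept of a Lineweaver–Burk plot equals 1/Vmax, so Vmax = 1/0.0200 = 50.0 mM/s.

50.0 mM/s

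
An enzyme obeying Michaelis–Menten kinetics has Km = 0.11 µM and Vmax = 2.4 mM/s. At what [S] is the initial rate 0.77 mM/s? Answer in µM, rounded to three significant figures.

The required fractional saturation is v/Vmax = 0.77/2.4 = 0.3208.
Then [S]/(Km+[S]) = 0.3208 ⇒ [S] = 0.11 × 0.3208/(1 − 0.3208) = 0.0520 µM.

0.0520 µM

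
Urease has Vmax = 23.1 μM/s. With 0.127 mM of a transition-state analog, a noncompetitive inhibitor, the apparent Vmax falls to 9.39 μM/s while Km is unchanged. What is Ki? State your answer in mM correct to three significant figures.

0.0870 mM

Noncompetitive: Vmax,app = Vmax/α with α = 1 + [I]/Ki.
α = Vmax/Vmax,app = 23.1/9.39 = 2.460.
Since α = 1 + [I]/Ki, [I]/Ki = 2.460 − 1 = 1.460 and Ki = 0.127/1.460 = 0.0870 mM.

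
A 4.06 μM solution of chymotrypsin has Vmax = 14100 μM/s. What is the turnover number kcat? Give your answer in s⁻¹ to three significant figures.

3470 s⁻¹

kcat = Vmax/[E]total = 14100 μM/s / 4.06 μM = 3470 s⁻¹.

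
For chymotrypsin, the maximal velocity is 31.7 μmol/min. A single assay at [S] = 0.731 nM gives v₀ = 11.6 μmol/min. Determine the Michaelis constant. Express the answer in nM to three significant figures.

From v = Vmax[S]/(Km+[S]), Km = [S](Vmax − v)/v.
Km = 0.731 × (31.7 − 11.6) / 11.6 = 14.69/11.6 = 1.27 nM.

1.27 nM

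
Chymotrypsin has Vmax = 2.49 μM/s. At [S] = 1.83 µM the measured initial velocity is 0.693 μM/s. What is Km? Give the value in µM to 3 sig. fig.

4.75 µM

From v = Vmax[S]/(Km+[S]), Km = [S](Vmax − v)/v.
Km = 1.83 × (2.49 − 0.693) / 0.693 = 3.289/0.693 = 4.75 µM.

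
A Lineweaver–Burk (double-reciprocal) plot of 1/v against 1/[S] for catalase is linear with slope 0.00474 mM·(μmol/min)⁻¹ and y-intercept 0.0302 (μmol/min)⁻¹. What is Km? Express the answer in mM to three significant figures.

0.157 mM

y-intercept = 1/Vmax ⇒ Vmax = 33.1 μmol/min; slope = Km/Vmax ⇒ Km = slope × Vmax.
Km = 0.00474 × 33.1 = 0.157 mM.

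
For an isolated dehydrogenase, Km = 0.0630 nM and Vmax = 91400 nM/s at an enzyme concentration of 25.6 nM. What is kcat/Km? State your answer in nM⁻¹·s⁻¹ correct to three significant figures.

kcat = Vmax/[E]total = 91400/25.6 = 3570 s⁻¹.
kcat/Km = 3570/0.0630 = 56700 nM⁻¹·s⁻¹.

56700 nM⁻¹·s⁻¹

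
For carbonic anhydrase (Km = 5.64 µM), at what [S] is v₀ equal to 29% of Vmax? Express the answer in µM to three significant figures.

v/Vmax = [S]/(Km+[S]) = 0.29, so [S] = Km·0.29/(1 − 0.29) = 5.64 × 0.4085.
[S] = 2.30 µM.

2.30 µM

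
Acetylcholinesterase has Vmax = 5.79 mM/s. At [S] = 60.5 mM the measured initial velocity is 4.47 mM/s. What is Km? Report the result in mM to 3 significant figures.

17.9 mM

v/Vmax = 4.47/5.79 = 0.7720 = [S]/(Km+[S]).
So Km + [S] = [S]/0.7720 = 78.37 mM, giving Km = 78.37 − 60.5 = 17.9 mM.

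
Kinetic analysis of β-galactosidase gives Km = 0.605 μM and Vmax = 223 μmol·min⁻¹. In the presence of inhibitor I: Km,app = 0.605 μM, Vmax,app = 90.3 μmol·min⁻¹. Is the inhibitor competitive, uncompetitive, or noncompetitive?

noncompetitive

Vmax decreases (223 → 90.3 μmol·min⁻¹) while Km is unchanged — pure noncompetitive inhibition.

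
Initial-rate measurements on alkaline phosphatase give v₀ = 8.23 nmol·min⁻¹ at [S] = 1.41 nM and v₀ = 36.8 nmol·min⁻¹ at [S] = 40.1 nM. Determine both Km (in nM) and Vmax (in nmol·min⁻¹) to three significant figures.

From v = Vmax[S]/(Km+[S]), each point gives Vmax = v(Km+[S])/[S].
Equating: 8.23(Km+1.41)/1.41 = 36.8(Km+40.1)/40.1.
5.837·Km + 8.23 = 0.9177·Km + 36.8, so (5.837 − 0.9177)·Km = 36.8 − 8.23.
Km = 28.57/4.919 = 5.81 nM; then Vmax = 8.23(5.81+1.41)/1.41 = 42.1 nmol·min⁻¹.

Km = 5.81 nM; Vmax = 42.1 nmol·min⁻¹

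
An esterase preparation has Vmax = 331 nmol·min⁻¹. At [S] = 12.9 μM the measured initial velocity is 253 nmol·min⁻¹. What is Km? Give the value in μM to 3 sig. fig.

3.98 μM

v/Vmax = 253/331 = 0.7644 = [S]/(Km+[S]).
So Km + [S] = [S]/0.7644 = 16.88 μM, giving Km = 16.88 − 12.9 = 3.98 μM.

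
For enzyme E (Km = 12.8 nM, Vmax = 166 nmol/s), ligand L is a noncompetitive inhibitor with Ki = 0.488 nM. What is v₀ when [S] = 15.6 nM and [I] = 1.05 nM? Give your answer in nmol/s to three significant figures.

α = 1 + [I]/Ki = 1 + 1.05/0.488 = 3.152.
For a noncompetitive inhibitor, Vmax is reduced to Vmax/α while Km is unchanged: Km,app = 12.8 nM, Vmax,app = 52.7 nmol/s.
v = Vmax,app·[S]/(Km,app + [S]) = 52.7 × 15.6/(12.8 + 15.6) = 28.9 nmol/s.

28.9 nmol/s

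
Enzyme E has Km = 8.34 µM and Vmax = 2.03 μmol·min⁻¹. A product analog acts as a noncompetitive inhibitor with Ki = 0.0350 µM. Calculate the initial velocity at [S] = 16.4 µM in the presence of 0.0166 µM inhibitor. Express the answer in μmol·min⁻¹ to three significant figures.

With α = 1 + [I]/Ki = 1 + 0.0166/0.0350 = 1.474, the noncompetitive rate law is v = (Vmax/α)·[S] / (Km + [S]).
v = (2.03/1.474)×16.4 / (8.34 + 16.4) = 22.58/24.74 = 0.913 μmol·min⁻¹.

0.913 μmol·min⁻¹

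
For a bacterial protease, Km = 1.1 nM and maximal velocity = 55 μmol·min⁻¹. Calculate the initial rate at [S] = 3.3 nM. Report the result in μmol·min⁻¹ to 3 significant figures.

41.2 μmol·min⁻¹

v = Vmax·[S]/(Km + [S]) = 55 × 3.3 / (1.1 + 3.3)
  = 181.5 / 4.400 = 41.2 μmol·min⁻¹.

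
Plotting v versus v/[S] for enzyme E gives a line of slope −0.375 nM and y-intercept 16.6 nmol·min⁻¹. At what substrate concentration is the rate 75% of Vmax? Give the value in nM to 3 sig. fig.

1.12 nM

The Eadie–Hofstee slope gives Km = 0.375 nM (slope = −Km).
v/Vmax = [S]/(Km+[S]) = 0.75 ⇒ [S] = Km·0.75/(1−0.75) = 0.375 × 3.000 = 1.12 nM.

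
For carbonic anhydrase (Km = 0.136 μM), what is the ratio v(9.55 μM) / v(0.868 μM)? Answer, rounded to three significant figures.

The fractional saturations are [S]/(Km+[S]) = 0.868/1.004 = 0.8645 and 9.55/9.686 = 0.9860.
v₂/v₁ is just their ratio: 0.9860/0.8645 = 1.14.

1.14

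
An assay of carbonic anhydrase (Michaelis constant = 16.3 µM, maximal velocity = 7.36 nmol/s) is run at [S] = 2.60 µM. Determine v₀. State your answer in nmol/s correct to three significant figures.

1.01 nmol/s

[S]/(Km+[S]) = 2.60/18.90 = 0.1376, the fractional saturation.
v = 0.1376 × Vmax = 0.1376 × 7.36 = 1.01 nmol/s.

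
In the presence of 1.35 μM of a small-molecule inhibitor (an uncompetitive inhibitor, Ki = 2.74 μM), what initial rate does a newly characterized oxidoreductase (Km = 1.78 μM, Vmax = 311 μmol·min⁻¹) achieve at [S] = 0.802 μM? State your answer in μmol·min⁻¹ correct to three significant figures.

83.8 μmol·min⁻¹

α = 1 + [I]/Ki = 1 + 1.35/2.74 = 1.493.
For an uncompetitive inhibitor, both parameters are divided by α, giving Vmax/α and Km/α: Km,app = 1.19 μM, Vmax,app = 208 μmol·min⁻¹.
v = Vmax,app·[S]/(Km,app + [S]) = 208 × 0.802/(1.19 + 0.802) = 83.8 μmol·min⁻¹.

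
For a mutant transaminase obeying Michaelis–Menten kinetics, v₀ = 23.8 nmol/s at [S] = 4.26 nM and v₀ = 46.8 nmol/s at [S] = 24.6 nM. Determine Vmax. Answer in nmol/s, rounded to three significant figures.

58.7 nmol/s

In reciprocal form, 1/v = (Km/Vmax)·(1/[S]) + 1/Vmax. The two points give (1/[S], 1/v) = (0.2347, 0.04202) and (0.04065, 0.02137).
Slope = (0.04202 − 0.02137)/(0.2347 − 0.04065) = 0.1064; intercept = 0.04202 − 0.1064×0.2347 = 0.01704.
Vmax = 1/intercept = 58.7 nmol/s; Km = slope × Vmax = 0.1064 × 58.7 = 6.24 nM.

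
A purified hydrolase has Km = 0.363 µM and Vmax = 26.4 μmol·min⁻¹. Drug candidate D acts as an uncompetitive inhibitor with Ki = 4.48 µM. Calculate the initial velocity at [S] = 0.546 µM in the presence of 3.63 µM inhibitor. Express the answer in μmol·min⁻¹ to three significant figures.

With α = 1 + [I]/Ki = 1 + 3.63/4.48 = 1.810, the uncompetitive rate law is v = (Vmax/α)·[S] / (Km/α + [S]).
v = (26.4/1.810)×0.546 / (0.363/1.810 + 0.546) = 7.963/0.7465 = 10.7 μmol·min⁻¹.

10.7 μmol·min⁻¹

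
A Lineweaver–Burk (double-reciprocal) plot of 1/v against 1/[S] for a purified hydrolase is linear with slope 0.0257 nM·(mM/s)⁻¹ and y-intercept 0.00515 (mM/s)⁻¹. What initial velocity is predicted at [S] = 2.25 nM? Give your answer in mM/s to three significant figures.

60.3 mM/s

The y-intercept is 1/Vmax, so Vmax = 1/0.00515 = 194 mM/s.
The slope is Km/Vmax, so Km = 0.0257 × 194 = 4.99 nM.
Then v = 194 × 2.25/(4.99 + 2.25) = 60.3 mM/s.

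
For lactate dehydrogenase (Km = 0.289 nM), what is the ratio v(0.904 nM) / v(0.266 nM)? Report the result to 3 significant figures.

The fractional saturations are [S]/(Km+[S]) = 0.266/0.5550 = 0.4793 and 0.904/1.193 = 0.7578.
v₂/v₁ is just their ratio: 0.7578/0.4793 = 1.58.

1.58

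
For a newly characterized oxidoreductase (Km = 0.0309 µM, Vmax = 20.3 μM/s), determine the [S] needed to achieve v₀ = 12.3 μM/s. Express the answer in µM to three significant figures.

0.0475 µM

Rearranging v = Vmax[S]/(Km+[S]) gives [S] = Km·v/(Vmax − v).
[S] = 0.0309 × 12.3 / (20.3 − 12.3) = 0.3801/8.000 = 0.0475 µM.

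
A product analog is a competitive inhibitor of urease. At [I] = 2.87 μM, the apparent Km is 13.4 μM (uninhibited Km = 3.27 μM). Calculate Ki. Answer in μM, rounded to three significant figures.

Competitive: Km,app = α·Km with α = 1 + [I]/Ki.
α = Km,app/Km = 13.4/3.27 = 4.098.
Since α = 1 + [I]/Ki, [I]/Ki = 4.098 − 1 = 3.098 and Ki = 2.87/3.098 = 0.926 μM.

0.926 μM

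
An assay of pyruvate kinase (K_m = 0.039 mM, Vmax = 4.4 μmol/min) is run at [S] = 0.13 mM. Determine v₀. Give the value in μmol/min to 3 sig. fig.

[S]/(Km+[S]) = 0.13/0.1690 = 0.7692, the fractional saturation.
v = 0.7692 × Vmax = 0.7692 × 4.4 = 3.38 μmol/min.

3.38 μmol/min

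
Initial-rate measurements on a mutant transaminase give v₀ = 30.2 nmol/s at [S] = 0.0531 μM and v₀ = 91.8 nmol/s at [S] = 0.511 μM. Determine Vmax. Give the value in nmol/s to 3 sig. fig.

In reciprocal form, 1/v = (Km/Vmax)·(1/[S]) + 1/Vmax. The two points give (1/[S], 1/v) = (18.83, 0.03311) and (1.957, 0.01089).
Slope = (0.03311 − 0.01089)/(18.83 − 1.957) = 0.001317; intercept = 0.03311 − 0.001317×18.83 = 0.008317.
Vmax = 1/intercept = 120 nmol/s; Km = slope × Vmax = 0.001317 × 120 = 0.158 μM.

120 nmol/s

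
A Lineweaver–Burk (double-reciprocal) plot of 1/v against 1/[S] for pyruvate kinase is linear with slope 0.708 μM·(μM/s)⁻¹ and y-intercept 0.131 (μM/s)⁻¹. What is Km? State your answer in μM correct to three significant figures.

y-intercept = 1/Vmax ⇒ Vmax = 7.63 μM/s; slope = Km/Vmax ⇒ Km = slope × Vmax.
Km = 0.708 × 7.63 = 5.40 μM.

5.40 μM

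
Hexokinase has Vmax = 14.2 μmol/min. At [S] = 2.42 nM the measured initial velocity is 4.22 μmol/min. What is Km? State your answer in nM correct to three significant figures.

v/Vmax = 4.22/14.2 = 0.2972 = [S]/(Km+[S]).
So Km + [S] = [S]/0.2972 = 8.143 nM, giving Km = 8.143 − 2.42 = 5.72 nM.

5.72 nM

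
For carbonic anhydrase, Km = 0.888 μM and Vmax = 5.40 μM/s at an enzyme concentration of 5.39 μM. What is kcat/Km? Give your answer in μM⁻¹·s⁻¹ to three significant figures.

1.13 μM⁻¹·s⁻¹

kcat = Vmax/[E]total = 5.40/5.39 = 1.00 s⁻¹.
kcat/Km = 1.00/0.888 = 1.13 μM⁻¹·s⁻¹.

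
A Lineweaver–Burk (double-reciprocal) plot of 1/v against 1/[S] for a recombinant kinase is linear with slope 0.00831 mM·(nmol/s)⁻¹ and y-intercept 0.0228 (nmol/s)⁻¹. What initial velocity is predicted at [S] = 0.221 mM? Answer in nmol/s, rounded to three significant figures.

The y-intercept is 1/Vmax, so Vmax = 1/0.0228 = 43.9 nmol/s.
The slope is Km/Vmax, so Km = 0.00831 × 43.9 = 0.364 mM.
Then v = 43.9 × 0.221/(0.364 + 0.221) = 16.6 nmol/s.

16.6 nmol/s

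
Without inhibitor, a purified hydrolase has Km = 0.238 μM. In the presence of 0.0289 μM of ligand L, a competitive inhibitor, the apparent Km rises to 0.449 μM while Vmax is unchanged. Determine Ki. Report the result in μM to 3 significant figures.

Competitive: Km,app = α·Km with α = 1 + [I]/Ki.
α = Km,app/Km = 0.449/0.238 = 1.887.
Since α = 1 + [I]/Ki, [I]/Ki = 1.887 − 1 = 0.8866 and Ki = 0.0289/0.8866 = 0.0326 μM.

0.0326 μM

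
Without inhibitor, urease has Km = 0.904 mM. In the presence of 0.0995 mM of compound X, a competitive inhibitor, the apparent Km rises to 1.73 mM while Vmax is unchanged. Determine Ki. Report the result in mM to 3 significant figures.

Competitive: Km,app = α·Km with α = 1 + [I]/Ki.
α = Km,app/Km = 1.73/0.904 = 1.914.
Since α = 1 + [I]/Ki, [I]/Ki = 1.914 − 1 = 0.9137 and Ki = 0.0995/0.9137 = 0.109 mM.

0.109 mM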